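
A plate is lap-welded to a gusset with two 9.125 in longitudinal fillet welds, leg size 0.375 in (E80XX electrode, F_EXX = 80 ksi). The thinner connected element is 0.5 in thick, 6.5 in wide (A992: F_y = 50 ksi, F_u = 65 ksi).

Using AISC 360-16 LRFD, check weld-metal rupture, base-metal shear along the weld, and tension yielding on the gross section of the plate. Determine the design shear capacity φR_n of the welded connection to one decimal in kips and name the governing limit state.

Weld metal: throat = 0.707×0.375 = 0.26513 in, L = 2×9.125 = 18.25 in. φR_n = 0.75 × 0.6 × 80 × 0.26513 × 18.25 = 174.2 kips.
Base metal shear (0.5 in plate): yield φR_n = 1.0×0.6×50×0.5×18.25 = 273.8 kips; rupture φR_n = 0.75×0.6×65×0.5×18.25 = 266.9 kips; take 266.9 kips (rupture).
Tension yield (gross): A_g = 6.5×0.5 = 3.25 in². φR_n = 0.90 × 50 × 3.25 = 146.3 kips.
Governing: min(174.2, 266.9, 146.3) = 146.3 kips → gross-section yield.

146.3 kips (gross-section yield governs)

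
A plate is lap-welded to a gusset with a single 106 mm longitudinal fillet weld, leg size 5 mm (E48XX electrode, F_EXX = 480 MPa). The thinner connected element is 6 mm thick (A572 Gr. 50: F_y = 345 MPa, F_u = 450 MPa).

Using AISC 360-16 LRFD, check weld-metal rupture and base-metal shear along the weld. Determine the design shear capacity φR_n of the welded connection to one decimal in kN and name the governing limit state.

Weld metal: throat = 0.707×5 = 3.535 mm, L = 106 mm. φR_n = 0.75 × 0.6 × 480 × 3.535 × 106 = 80.9 kN.
Base metal shear (6 mm plate): yield φR_n = 1.0×0.6×345×6×106 = 131.7 kN; rupture φR_n = 0.75×0.6×450×6×106 = 128.8 kN; take 128.8 kN (rupture).
Governing: min(80.9, 128.8) = 80.9 kN → weld metal.

80.9 kN (weld metal governs)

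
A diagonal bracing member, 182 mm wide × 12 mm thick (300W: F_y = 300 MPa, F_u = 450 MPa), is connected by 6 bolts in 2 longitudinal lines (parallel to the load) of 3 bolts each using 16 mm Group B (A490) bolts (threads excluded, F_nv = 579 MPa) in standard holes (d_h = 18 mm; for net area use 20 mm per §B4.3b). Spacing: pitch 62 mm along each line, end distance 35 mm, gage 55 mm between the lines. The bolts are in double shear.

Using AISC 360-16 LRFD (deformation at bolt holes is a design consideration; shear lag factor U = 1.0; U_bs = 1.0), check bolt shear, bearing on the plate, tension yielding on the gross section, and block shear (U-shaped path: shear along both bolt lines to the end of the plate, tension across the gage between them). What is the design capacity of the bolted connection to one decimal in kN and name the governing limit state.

Bolt shear: A_b = π(16)²/4 = 201.06 mm². φR_n = 0.75 × 579 × 201.06 × 6 × 2 = 1047.7 kN.
Bearing (12 mm plate, F_u = 450 MPa): end bolts L_c = 35 − 18/2 = 26, R_n = min(1.2×26×12×450, 2.4×16×12×450) = 168.48 kN/bolt; interior L_c = 62 − 18 = 44, R_n = 207.36 kN/bolt. φR_n = 0.75 × (2×168.48 + 4×207.36) = 874.8 kN.
Tension yield (gross): A_g = 182×12 = 2184 mm². φR_n = 0.90 × 300 × 2184 = 589.7 kN.
Block shear: shear path 2×[35+2×62] = 2×159 mm, A_gv = 3816, A_nv = 2×(159 − 2.5×20)×12 = 2616 mm²; tension across gage: (55 − 1×20)×12 = 420 mm². R_n = min(0.6×450×2616, 0.6×300×3816) + 1.0×450×420 = min(706.32, 686.88) + 189 = 875.88 kN. φR_n = 0.75 × 875.88 = 656.9 kN.
Governing: min(1047.7, 874.8, 589.7, 656.9) = 589.7 kN → gross-section yield.

589.7 kN (gross-section yield governs)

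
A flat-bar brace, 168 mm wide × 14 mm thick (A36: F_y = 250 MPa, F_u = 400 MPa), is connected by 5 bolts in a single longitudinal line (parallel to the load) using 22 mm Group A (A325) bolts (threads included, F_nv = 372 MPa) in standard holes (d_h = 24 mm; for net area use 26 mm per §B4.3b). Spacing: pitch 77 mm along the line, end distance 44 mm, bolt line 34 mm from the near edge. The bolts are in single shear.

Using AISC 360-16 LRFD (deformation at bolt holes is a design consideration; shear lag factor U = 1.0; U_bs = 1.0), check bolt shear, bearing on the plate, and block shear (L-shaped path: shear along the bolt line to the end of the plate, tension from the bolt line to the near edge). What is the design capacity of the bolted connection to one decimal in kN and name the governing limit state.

530.3 kN (bolt shear governs)

Bolt shear: A_b = π(22)²/4 = 380.13 mm². φR_n = 0.75 × 372 × 380.13 × 5 × 1 = 530.3 kN.
Bearing (14 mm plate, F_u = 400 MPa): end bolts L_c = 44 − 24/2 = 32, R_n = min(1.2×32×14×400, 2.4×22×14×400) = 215.04 kN/bolt; interior L_c = 77 − 24 = 53, R_n = 295.68 kN/bolt. φR_n = 0.75 × (1×215.04 + 4×295.68) = 1048.3 kN.
Block shear: shear path 1×[44+4×77] = 1×352 mm, A_gv = 4928, A_nv = 1×(352 − 4.5×26)×14 = 3290 mm²; tension to near edge: (34 − 0.5×26)×14 = 294 mm². R_n = min(0.6×400×3290, 0.6×250×4928) + 1.0×400×294 = min(789.6, 739.2) + 117.6 = 856.8 kN. φR_n = 0.75 × 856.8 = 642.6 kN.
Governing: min(530.3, 1048.3, 642.6) = 530.3 kN → bolt shear.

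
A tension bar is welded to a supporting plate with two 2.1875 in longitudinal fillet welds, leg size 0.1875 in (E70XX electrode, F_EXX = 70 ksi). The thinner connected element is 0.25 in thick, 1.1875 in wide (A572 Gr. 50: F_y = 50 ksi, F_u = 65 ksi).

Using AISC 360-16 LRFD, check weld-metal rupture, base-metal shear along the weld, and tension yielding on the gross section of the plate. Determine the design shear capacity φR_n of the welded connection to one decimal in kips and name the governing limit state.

Weld metal: throat = 0.707×0.1875 = 0.13256 in, L = 2×2.1875 = 4.375 in. φR_n = 0.75 × 0.6 × 70 × 0.13256 × 4.375 = 18.3 kips.
Base metal shear (0.25 in plate): yield φR_n = 1.0×0.6×50×0.25×4.375 = 32.8 kips; rupture φR_n = 0.75×0.6×65×0.25×4.375 = 32.0 kips; take 32.0 kips (rupture).
Tension yield (gross): A_g = 1.1875×0.25 = 0.29688 in². φR_n = 0.90 × 50 × 0.29688 = 13.4 kips.
Governing: min(18.3, 32.0, 13.4) = 13.4 kips → gross-section yield.

13.4 kips (gross-section yield governs)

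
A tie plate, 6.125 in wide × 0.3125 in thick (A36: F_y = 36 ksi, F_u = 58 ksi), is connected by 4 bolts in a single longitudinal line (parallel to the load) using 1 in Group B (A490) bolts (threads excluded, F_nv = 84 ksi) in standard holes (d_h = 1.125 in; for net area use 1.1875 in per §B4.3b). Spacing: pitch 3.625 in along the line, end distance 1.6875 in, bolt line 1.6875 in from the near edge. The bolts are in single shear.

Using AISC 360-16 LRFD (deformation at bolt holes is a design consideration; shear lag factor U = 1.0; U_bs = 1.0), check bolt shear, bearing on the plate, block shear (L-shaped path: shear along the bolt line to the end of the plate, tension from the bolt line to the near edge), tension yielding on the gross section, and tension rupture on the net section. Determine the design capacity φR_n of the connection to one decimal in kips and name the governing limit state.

62.0 kips (gross-section yield governs)

Bolt shear: A_b = π(1)²/4 = 0.7854 in². φR_n = 0.75 × 84 × 0.7854 × 4 × 1 = 197.9 kips.
Bearing (0.3125 in plate, F_u = 58 ksi): end bolts L_c = 1.6875 − 1.125/2 = 1.125, R_n = min(1.2×1.125×0.3125×58, 2.4×1×0.3125×58) = 24.469 kips/bolt; interior L_c = 3.625 − 1.125 = 2.5, R_n = 43.5 kips/bolt. φR_n = 0.75 × (1×24.469 + 3×43.5) = 116.2 kips.
Block shear: shear path 1×[1.6875+3×3.625] = 1×12.5625 in, A_gv = 3.9258, A_nv = 1×(12.5625 − 3.5×1.1875)×0.3125 = 2.627 in²; tension to near edge: (1.6875 − 0.5×1.1875)×0.3125 = 0.3418 in². R_n = min(0.6×58×2.627, 0.6×36×3.9258) + 1.0×58×0.3418 = min(91.42, 84.797) + 19.824 = 104.62 kips. φR_n = 0.75 × 104.62 = 78.5 kips.
Tension yield (gross): A_g = 6.125×0.3125 = 1.9141 in². φR_n = 0.90 × 36 × 1.9141 = 62.0 kips.
Tension rupture (net): A_n = (6.125 − 1×1.1875)×0.3125 = 1.543 in² (U = 1.0, A_e = A_n). φR_n = 0.75 × 58 × 1.543 = 67.1 kips.
Governing: min(197.9, 116.2, 78.5, 62.0, 67.1) = 62.0 kips → gross-section yield.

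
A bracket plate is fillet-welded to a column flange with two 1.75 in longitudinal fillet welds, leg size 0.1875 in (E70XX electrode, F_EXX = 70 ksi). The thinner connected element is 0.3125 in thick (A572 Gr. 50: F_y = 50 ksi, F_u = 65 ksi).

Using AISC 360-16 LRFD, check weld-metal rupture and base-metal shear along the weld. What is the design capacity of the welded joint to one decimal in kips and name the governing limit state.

14.6 kips (weld metal governs)

Weld metal: throat = 0.707×0.1875 = 0.13256 in, L = 2×1.75 = 3.5 in. φR_n = 0.75 × 0.6 × 70 × 0.13256 × 3.5 = 14.6 kips.
Base metal shear (0.3125 in plate): yield φR_n = 1.0×0.6×50×0.3125×3.5 = 32.8 kips; rupture φR_n = 0.75×0.6×65×0.3125×3.5 = 32.0 kips; take 32.0 kips (rupture).
Governing: min(14.6, 32.0) = 14.6 kips → weld metal.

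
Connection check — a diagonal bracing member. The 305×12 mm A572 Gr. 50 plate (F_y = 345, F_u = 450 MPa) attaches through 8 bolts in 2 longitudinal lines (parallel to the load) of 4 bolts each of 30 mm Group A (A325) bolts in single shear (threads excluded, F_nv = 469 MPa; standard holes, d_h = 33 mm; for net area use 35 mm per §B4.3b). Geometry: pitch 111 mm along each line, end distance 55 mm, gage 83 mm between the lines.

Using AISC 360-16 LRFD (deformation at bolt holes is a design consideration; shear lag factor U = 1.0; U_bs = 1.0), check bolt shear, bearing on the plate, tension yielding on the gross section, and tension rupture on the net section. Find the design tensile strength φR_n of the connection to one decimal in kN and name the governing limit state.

951.8 kN (net-section rupture governs)

Bolt shear: A_b = π(30)²/4 = 706.86 mm². φR_n = 0.75 × 469 × 706.86 × 8 × 1 = 1989.1 kN.
Bearing (12 mm plate, F_u = 450 MPa): end bolts L_c = 55 − 33/2 = 38.5, R_n = min(1.2×38.5×12×450, 2.4×30×12×450) = 249.48 kN/bolt; interior L_c = 111 − 33 = 78, R_n = 388.8 kN/bolt. φR_n = 0.75 × (2×249.48 + 6×388.8) = 2123.8 kN.
Tension yield (gross): A_g = 305×12 = 3660 mm². φR_n = 0.90 × 345 × 3660 = 1136.4 kN.
Tension rupture (net): A_n = (305 − 2×35)×12 = 2820 mm² (U = 1.0, A_e = A_n). φR_n = 0.75 × 450 × 2820 = 951.8 kN.
Governing: min(1989.1, 2123.8, 1136.4, 951.8) = 951.8 kN → net-section rupture.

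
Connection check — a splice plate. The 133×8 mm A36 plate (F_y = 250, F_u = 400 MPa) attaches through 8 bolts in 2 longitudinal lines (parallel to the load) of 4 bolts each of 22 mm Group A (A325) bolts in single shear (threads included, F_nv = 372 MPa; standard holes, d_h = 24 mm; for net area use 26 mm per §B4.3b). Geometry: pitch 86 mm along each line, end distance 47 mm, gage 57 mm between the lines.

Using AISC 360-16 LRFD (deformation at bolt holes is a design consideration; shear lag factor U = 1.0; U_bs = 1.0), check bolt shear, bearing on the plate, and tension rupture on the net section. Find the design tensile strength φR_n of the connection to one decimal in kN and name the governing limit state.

Bolt shear: A_b = π(22)²/4 = 380.13 mm². φR_n = 0.75 × 372 × 380.13 × 8 × 1 = 848.5 kN.
Bearing (8 mm plate, F_u = 400 MPa): end bolts L_c = 47 − 24/2 = 35, R_n = min(1.2×35×8×400, 2.4×22×8×400) = 134.4 kN/bolt; interior L_c = 86 − 24 = 62, R_n = 168.96 kN/bolt. φR_n = 0.75 × (2×134.4 + 6×168.96) = 961.9 kN.
Tension rupture (net): A_n = (133 − 2×26)×8 = 648 mm² (U = 1.0, A_e = A_n). φR_n = 0.75 × 400 × 648 = 194.4 kN.
Governing: min(848.5, 961.9, 194.4) = 194.4 kN → net-section rupture.

194.4 kN (net-section rupture governs)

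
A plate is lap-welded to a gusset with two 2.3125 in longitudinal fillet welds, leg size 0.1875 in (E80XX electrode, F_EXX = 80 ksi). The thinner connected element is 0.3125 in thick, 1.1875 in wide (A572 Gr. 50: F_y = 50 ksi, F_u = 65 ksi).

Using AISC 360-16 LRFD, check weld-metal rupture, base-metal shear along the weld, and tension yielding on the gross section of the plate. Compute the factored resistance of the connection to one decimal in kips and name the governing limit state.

Weld metal: throat = 0.707×0.1875 = 0.13256 in, L = 2×2.3125 = 4.625 in. φR_n = 0.75 × 0.6 × 80 × 0.13256 × 4.625 = 22.1 kips.
Base metal shear (0.3125 in plate): yield φR_n = 1.0×0.6×50×0.3125×4.625 = 43.4 kips; rupture φR_n = 0.75×0.6×65×0.3125×4.625 = 42.3 kips; take 42.3 kips (rupture).
Tension yield (gross): A_g = 1.1875×0.3125 = 0.37109 in². φR_n = 0.90 × 50 × 0.37109 = 16.7 kips.
Governing: min(22.1, 42.3, 16.7) = 16.7 kips → gross-section yield.

16.7 kips (gross-section yield governs)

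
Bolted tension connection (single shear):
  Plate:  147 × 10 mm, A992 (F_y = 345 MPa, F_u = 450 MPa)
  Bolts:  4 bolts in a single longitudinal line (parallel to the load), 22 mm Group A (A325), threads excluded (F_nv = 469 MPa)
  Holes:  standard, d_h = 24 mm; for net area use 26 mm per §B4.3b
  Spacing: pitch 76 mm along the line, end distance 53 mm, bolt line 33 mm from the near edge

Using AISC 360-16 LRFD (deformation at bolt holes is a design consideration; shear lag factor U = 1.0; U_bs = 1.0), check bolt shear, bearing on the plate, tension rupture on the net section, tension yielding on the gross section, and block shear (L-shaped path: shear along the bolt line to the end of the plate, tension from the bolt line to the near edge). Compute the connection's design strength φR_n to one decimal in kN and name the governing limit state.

Bolt shear: A_b = π(22)²/4 = 380.13 mm². φR_n = 0.75 × 469 × 380.13 × 4 × 1 = 534.8 kN.
Bearing (10 mm plate, F_u = 450 MPa): end bolts L_c = 53 − 24/2 = 41, R_n = min(1.2×41×10×450, 2.4×22×10×450) = 221.4 kN/bolt; interior L_c = 76 − 24 = 52, R_n = 237.6 kN/bolt. φR_n = 0.75 × (1×221.4 + 3×237.6) = 700.7 kN.
Tension rupture (net): A_n = (147 − 1×26)×10 = 1210 mm² (U = 1.0, A_e = A_n). φR_n = 0.75 × 450 × 1210 = 408.4 kN.
Tension yield (gross): A_g = 147×10 = 1470 mm². φR_n = 0.90 × 345 × 1470 = 456.4 kN.
Block shear: shear path 1×[53+3×76] = 1×281 mm, A_gv = 2810, A_nv = 1×(281 − 3.5×26)×10 = 1900 mm²; tension to near edge: (33 − 0.5×26)×10 = 200 mm². R_n = min(0.6×450×1900, 0.6×345×2810) + 1.0×450×200 = min(513, 581.67) + 90 = 603 kN. φR_n = 0.75 × 603 = 452.3 kN.
Governing: min(534.8, 700.7, 408.4, 456.4, 452.3) = 408.4 kN → net-section rupture.

408.4 kN (net-section rupture governs)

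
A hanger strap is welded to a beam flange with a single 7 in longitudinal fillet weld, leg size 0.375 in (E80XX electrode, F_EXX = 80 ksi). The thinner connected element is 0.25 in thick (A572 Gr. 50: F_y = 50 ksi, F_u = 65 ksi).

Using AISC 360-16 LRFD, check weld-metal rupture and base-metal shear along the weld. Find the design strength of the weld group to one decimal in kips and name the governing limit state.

51.2 kips (base-metal shear governs)

Weld metal: throat = 0.707×0.375 = 0.26513 in, L = 7 in. φR_n = 0.75 × 0.6 × 80 × 0.26513 × 7 = 66.8 kips.
Base metal shear (0.25 in plate): yield φR_n = 1.0×0.6×50×0.25×7 = 52.5 kips; rupture φR_n = 0.75×0.6×65×0.25×7 = 51.2 kips; take 51.2 kips (rupture).
Governing: min(66.8, 51.2) = 51.2 kips → base-metal shear.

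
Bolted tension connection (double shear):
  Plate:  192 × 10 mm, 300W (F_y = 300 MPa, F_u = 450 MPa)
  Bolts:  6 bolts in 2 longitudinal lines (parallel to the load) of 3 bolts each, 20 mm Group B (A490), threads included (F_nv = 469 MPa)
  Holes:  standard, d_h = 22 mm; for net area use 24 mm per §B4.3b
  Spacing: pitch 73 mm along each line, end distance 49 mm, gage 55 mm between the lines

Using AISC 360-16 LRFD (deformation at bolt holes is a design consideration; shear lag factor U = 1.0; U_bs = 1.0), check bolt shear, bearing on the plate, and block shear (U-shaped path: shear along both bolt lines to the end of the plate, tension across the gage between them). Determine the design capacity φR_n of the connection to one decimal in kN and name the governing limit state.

631.1 kN (block shear governs)

Bolt shear: A_b = π(20)²/4 = 314.16 mm². φR_n = 0.75 × 469 × 314.16 × 6 × 2 = 1326.1 kN.
Bearing (10 mm plate, F_u = 450 MPa): end bolts L_c = 49 − 22/2 = 38, R_n = min(1.2×38×10×450, 2.4×20×10×450) = 205.2 kN/bolt; interior L_c = 73 − 22 = 51, R_n = 216 kN/bolt. φR_n = 0.75 × (2×205.2 + 4×216) = 955.8 kN.
Block shear: shear path 2×[49+2×73] = 2×195 mm, A_gv = 3900, A_nv = 2×(195 − 2.5×24)×10 = 2700 mm²; tension across gage: (55 − 1×24)×10 = 310 mm². R_n = min(0.6×450×2700, 0.6×300×3900) + 1.0×450×310 = min(729, 702) + 139.5 = 841.5 kN. φR_n = 0.75 × 841.5 = 631.1 kN.
Governing: min(1326.1, 955.8, 631.1) = 631.1 kN → block shear.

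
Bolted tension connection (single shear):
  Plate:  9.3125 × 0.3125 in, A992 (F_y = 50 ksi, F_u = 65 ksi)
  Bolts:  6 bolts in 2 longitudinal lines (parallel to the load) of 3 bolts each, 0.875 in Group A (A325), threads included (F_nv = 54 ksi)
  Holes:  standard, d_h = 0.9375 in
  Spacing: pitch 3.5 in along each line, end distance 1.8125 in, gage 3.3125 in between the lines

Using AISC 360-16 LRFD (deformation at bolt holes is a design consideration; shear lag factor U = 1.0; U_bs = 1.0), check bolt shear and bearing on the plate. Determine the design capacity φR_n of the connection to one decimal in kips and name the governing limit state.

Bolt shear: A_b = π(0.875)²/4 = 0.60132 in². φR_n = 0.75 × 54 × 0.60132 × 6 × 1 = 146.1 kips.
Bearing (0.3125 in plate, F_u = 65 ksi): end bolts L_c = 1.8125 − 0.9375/2 = 1.34375, R_n = min(1.2×1.34375×0.3125×65, 2.4×0.875×0.3125×65) = 32.754 kips/bolt; interior L_c = 3.5 − 0.9375 = 2.5625, R_n = 42.656 kips/bolt. φR_n = 0.75 × (2×32.754 + 4×42.656) = 177.1 kips.
Governing: min(146.1, 177.1) = 146.1 kips → bolt shear.

146.1 kips (bolt shear governs)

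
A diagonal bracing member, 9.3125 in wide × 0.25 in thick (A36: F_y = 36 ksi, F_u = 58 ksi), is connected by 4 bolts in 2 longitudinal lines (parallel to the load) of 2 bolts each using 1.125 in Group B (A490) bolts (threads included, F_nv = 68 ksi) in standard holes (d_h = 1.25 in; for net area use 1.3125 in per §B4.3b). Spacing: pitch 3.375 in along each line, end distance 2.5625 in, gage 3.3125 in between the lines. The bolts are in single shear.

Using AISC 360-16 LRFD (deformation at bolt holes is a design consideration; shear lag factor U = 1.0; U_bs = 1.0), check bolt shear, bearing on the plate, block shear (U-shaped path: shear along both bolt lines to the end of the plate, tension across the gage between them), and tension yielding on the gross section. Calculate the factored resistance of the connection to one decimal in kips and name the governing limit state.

69.8 kips (block shear governs)

Bolt shear: A_b = π(1.125)²/4 = 0.99402 in². φR_n = 0.75 × 68 × 0.99402 × 4 × 1 = 202.8 kips.
Bearing (0.25 in plate, F_u = 58 ksi): end bolts L_c = 2.5625 − 1.25/2 = 1.9375, R_n = min(1.2×1.9375×0.25×58, 2.4×1.125×0.25×58) = 33.713 kips/bolt; interior L_c = 3.375 − 1.25 = 2.125, R_n = 36.975 kips/bolt. φR_n = 0.75 × (2×33.713 + 2×36.975) = 106.0 kips.
Block shear: shear path 2×[2.5625+1×3.375] = 2×5.9375 in, A_gv = 2.9688, A_nv = 2×(5.9375 − 1.5×1.3125)×0.25 = 1.9844 in²; tension across gage: (3.3125 − 1×1.3125)×0.25 = 0.5 in². R_n = min(0.6×58×1.9844, 0.6×36×2.9688) + 1.0×58×0.5 = min(69.057, 64.126) + 29 = 93.126 kips. φR_n = 0.75 × 93.126 = 69.8 kips.
Tension yield (gross): A_g = 9.3125×0.25 = 2.3281 in². φR_n = 0.90 × 36 × 2.3281 = 75.4 kips.
Governing: min(202.8, 106.0, 69.8, 75.4) = 69.8 kips → block shear.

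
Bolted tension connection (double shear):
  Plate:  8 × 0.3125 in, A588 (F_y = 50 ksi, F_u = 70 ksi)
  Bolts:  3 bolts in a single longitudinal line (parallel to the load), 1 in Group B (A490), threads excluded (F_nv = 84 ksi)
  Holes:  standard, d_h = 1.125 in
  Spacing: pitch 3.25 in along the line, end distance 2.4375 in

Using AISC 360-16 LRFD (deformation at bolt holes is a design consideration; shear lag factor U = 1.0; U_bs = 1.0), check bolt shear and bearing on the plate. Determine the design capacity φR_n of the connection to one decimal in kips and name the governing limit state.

115.7 kips (bearing governs)

Bolt shear: A_b = π(1)²/4 = 0.7854 in². φR_n = 0.75 × 84 × 0.7854 × 3 × 2 = 296.9 kips.
Bearing (0.3125 in plate, F_u = 70 ksi): end bolts L_c = 2.4375 − 1.125/2 = 1.875, R_n = min(1.2×1.875×0.3125×70, 2.4×1×0.3125×70) = 49.219 kips/bolt; interior L_c = 3.25 − 1.125 = 2.125, R_n = 52.5 kips/bolt. φR_n = 0.75 × (1×49.219 + 2×52.5) = 115.7 kips.
Governing: min(296.9, 115.7) = 115.7 kips → bearing.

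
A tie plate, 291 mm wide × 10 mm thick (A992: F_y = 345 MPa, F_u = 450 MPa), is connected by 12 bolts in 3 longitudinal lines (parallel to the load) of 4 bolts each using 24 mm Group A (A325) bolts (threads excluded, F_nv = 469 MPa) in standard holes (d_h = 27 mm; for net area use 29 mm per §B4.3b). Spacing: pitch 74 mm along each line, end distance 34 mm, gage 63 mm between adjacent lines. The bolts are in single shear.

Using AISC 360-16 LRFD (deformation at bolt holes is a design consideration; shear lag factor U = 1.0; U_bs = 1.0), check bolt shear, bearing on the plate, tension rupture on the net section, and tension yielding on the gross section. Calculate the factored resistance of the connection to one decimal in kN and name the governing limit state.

688.5 kN (net-section rupture governs)

Bolt shear: A_b = π(24)²/4 = 452.39 mm². φR_n = 0.75 × 469 × 452.39 × 12 × 1 = 1909.5 kN.
Bearing (10 mm plate, F_u = 450 MPa): end bolts L_c = 34 − 27/2 = 20.5, R_n = min(1.2×20.5×10×450, 2.4×24×10×450) = 110.7 kN/bolt; interior L_c = 74 − 27 = 47, R_n = 253.8 kN/bolt. φR_n = 0.75 × (3×110.7 + 9×253.8) = 1962.2 kN.
Tension rupture (net): A_n = (291 − 3×29)×10 = 2040 mm² (U = 1.0, A_e = A_n). φR_n = 0.75 × 450 × 2040 = 688.5 kN.
Tension yield (gross): A_g = 291×10 = 2910 mm². φR_n = 0.90 × 345 × 2910 = 903.6 kN.
Governing: min(1909.5, 1962.2, 688.5, 903.6) = 688.5 kN → net-section rupture.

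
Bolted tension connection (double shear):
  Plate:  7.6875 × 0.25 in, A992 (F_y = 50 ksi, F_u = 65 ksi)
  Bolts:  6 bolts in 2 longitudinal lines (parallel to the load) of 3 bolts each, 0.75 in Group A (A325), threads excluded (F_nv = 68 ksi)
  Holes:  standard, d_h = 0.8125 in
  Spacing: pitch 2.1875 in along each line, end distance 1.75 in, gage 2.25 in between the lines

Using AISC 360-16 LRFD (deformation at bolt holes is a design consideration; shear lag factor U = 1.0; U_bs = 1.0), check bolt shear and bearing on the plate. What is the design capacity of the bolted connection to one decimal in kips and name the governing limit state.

Bolt shear: A_b = π(0.75)²/4 = 0.44179 in². φR_n = 0.75 × 68 × 0.44179 × 6 × 2 = 270.4 kips.
Bearing (0.25 in plate, F_u = 65 ksi): end bolts L_c = 1.75 − 0.8125/2 = 1.34375, R_n = min(1.2×1.34375×0.25×65, 2.4×0.75×0.25×65) = 26.203 kips/bolt; interior L_c = 2.1875 − 0.8125 = 1.375, R_n = 26.813 kips/bolt. φR_n = 0.75 × (2×26.203 + 4×26.813) = 119.7 kips.
Governing: min(270.4, 119.7) = 119.7 kips → bearing.

119.7 kips (bearing governs)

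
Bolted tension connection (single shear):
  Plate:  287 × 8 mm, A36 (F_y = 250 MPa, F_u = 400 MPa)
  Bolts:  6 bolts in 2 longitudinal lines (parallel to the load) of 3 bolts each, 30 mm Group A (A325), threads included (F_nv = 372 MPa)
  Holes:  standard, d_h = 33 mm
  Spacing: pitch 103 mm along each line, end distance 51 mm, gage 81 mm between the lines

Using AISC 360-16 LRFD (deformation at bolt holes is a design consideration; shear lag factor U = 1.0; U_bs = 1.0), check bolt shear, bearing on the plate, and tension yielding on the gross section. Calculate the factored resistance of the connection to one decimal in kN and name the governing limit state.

Bolt shear: A_b = π(30)²/4 = 706.86 mm². φR_n = 0.75 × 372 × 706.86 × 6 × 1 = 1183.3 kN.
Bearing (8 mm plate, F_u = 400 MPa): end bolts L_c = 51 − 33/2 = 34.5, R_n = min(1.2×34.5×8×400, 2.4×30×8×400) = 132.48 kN/bolt; interior L_c = 103 − 33 = 70, R_n = 230.4 kN/bolt. φR_n = 0.75 × (2×132.48 + 4×230.4) = 889.9 kN.
Tension yield (gross): A_g = 287×8 = 2296 mm². φR_n = 0.90 × 250 × 2296 = 516.6 kN.
Governing: min(1183.3, 889.9, 516.6) = 516.6 kN → gross-section yield.

516.6 kN (gross-section yield governs)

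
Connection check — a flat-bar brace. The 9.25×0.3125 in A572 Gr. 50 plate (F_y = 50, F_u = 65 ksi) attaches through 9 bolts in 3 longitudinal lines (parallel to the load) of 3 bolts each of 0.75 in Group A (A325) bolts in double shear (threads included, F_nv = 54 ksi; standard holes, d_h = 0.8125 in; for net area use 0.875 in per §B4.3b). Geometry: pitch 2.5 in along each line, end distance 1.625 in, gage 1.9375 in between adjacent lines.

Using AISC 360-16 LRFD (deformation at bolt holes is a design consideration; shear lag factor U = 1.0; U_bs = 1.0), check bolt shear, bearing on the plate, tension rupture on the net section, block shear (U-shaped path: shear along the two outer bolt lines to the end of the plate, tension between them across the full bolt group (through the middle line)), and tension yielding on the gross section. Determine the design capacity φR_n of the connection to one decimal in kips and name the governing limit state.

100.9 kips (net-section rupture governs)

Bolt shear: A_b = π(0.75)²/4 = 0.44179 in². φR_n = 0.75 × 54 × 0.44179 × 9 × 2 = 322.1 kips.
Bearing (0.3125 in plate, F_u = 65 ksi): end bolts L_c = 1.625 − 0.8125/2 = 1.21875, R_n = min(1.2×1.21875×0.3125×65, 2.4×0.75×0.3125×65) = 29.707 kips/bolt; interior L_c = 2.5 − 0.8125 = 1.6875, R_n = 36.563 kips/bolt. φR_n = 0.75 × (3×29.707 + 6×36.563) = 231.4 kips.
Tension rupture (net): A_n = (9.25 − 3×0.875)×0.3125 = 2.0703 in² (U = 1.0, A_e = A_n). φR_n = 0.75 × 65 × 2.0703 = 100.9 kips.
Block shear: shear path 2×[1.625+2×2.5] = 2×6.625 in, A_gv = 4.1406, A_nv = 2×(6.625 − 2.5×0.875)×0.3125 = 2.7734 in²; tension across gage: (3.875 − 2×0.875)×0.3125 = 0.66406 in². R_n = min(0.6×65×2.7734, 0.6×50×4.1406) + 1.0×65×0.66406 = min(108.16, 124.22) + 43.164 = 151.32 kips. φR_n = 0.75 × 151.32 = 113.5 kips.
Tension yield (gross): A_g = 9.25×0.3125 = 2.8906 in². φR_n = 0.90 × 50 × 2.8906 = 130.1 kips.
Governing: min(322.1, 231.4, 100.9, 113.5, 130.1) = 100.9 kips → net-section rupture.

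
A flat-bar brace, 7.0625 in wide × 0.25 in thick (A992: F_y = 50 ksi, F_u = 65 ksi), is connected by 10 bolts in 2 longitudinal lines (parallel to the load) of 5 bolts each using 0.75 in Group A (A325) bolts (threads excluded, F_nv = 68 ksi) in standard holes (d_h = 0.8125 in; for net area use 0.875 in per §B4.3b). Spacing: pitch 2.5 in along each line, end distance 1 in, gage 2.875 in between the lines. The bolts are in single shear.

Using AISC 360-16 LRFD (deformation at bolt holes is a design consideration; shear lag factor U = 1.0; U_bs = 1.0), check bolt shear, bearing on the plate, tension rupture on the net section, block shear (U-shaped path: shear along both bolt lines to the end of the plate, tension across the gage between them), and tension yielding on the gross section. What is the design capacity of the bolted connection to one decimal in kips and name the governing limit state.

Bolt shear: A_b = π(0.75)²/4 = 0.44179 in². φR_n = 0.75 × 68 × 0.44179 × 10 × 1 = 225.3 kips.
Bearing (0.25 in plate, F_u = 65 ksi): end bolts L_c = 1 − 0.8125/2 = 0.59375, R_n = min(1.2×0.59375×0.25×65, 2.4×0.75×0.25×65) = 11.578 kips/bolt; interior L_c = 2.5 − 0.8125 = 1.6875, R_n = 29.25 kips/bolt. φR_n = 0.75 × (2×11.578 + 8×29.25) = 192.9 kips.
Tension rupture (net): A_n = (7.0625 − 2×0.875)×0.25 = 1.3281 in² (U = 1.0, A_e = A_n). φR_n = 0.75 × 65 × 1.3281 = 64.7 kips.
Block shear: shear path 2×[1+4×2.5] = 2×11 in, A_gv = 5.5, A_nv = 2×(11 − 4.5×0.875)×0.25 = 3.5313 in²; tension across gage: (2.875 − 1×0.875)×0.25 = 0.5 in². R_n = min(0.6×65×3.5313, 0.6×50×5.5) + 1.0×65×0.5 = min(137.72, 165) + 32.5 = 170.22 kips. φR_n = 0.75 × 170.22 = 127.7 kips.
Tension yield (gross): A_g = 7.0625×0.25 = 1.7656 in². φR_n = 0.90 × 50 × 1.7656 = 79.5 kips.
Governing: min(225.3, 192.9, 64.7, 127.7, 79.5) = 64.7 kips → net-section rupture.

64.7 kips (net-section rupture governs)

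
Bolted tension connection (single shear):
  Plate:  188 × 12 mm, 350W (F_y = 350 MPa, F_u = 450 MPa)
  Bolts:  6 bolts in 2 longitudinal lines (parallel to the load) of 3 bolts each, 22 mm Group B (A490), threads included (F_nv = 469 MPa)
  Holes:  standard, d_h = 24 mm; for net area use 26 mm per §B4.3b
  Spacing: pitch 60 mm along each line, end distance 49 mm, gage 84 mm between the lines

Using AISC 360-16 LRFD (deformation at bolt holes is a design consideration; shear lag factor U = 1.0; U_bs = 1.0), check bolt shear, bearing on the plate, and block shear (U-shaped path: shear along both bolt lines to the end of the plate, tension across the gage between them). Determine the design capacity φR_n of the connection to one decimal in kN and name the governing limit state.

Bolt shear: A_b = π(22)²/4 = 380.13 mm². φR_n = 0.75 × 469 × 380.13 × 6 × 1 = 802.3 kN.
Bearing (12 mm plate, F_u = 450 MPa): end bolts L_c = 49 − 24/2 = 37, R_n = min(1.2×37×12×450, 2.4×22×12×450) = 239.76 kN/bolt; interior L_c = 60 − 24 = 36, R_n = 233.28 kN/bolt. φR_n = 0.75 × (2×239.76 + 4×233.28) = 1059.5 kN.
Block shear: shear path 2×[49+2×60] = 2×169 mm, A_gv = 4056, A_nv = 2×(169 − 2.5×26)×12 = 2496 mm²; tension across gage: (84 − 1×26)×12 = 696 mm². R_n = min(0.6×450×2496, 0.6×350×4056) + 1.0×450×696 = min(673.92, 851.76) + 313.2 = 987.12 kN. φR_n = 0.75 × 987.12 = 740.3 kN.
Governing: min(802.3, 1059.5, 740.3) = 740.3 kN → block shear.

740.3 kN (block shear governs)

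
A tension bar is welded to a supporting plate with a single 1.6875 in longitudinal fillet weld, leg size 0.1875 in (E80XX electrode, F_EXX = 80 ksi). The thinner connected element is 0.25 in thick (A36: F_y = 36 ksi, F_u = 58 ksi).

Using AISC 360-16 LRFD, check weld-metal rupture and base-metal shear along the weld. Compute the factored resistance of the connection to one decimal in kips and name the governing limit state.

8.1 kips (weld metal governs)

Weld metal: throat = 0.707×0.1875 = 0.13256 in, L = 1.6875 in. φR_n = 0.75 × 0.6 × 80 × 0.13256 × 1.6875 = 8.1 kips.
Base metal shear (0.25 in plate): yield φR_n = 1.0×0.6×36×0.25×1.6875 = 9.1 kips; rupture φR_n = 0.75×0.6×58×0.25×1.6875 = 11.0 kips; take 9.1 kips (yield).
Governing: min(8.1, 9.1) = 8.1 kips → weld metal.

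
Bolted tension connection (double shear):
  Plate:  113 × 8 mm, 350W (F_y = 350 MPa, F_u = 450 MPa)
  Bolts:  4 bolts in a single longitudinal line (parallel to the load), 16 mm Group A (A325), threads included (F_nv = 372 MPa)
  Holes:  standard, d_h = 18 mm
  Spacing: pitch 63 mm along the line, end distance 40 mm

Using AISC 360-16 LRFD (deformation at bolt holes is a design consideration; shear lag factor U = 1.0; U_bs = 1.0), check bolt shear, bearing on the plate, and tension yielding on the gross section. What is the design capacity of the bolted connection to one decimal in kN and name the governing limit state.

284.8 kN (gross-section yield governs)

Bolt shear: A_b = π(16)²/4 = 201.06 mm². φR_n = 0.75 × 372 × 201.06 × 4 × 2 = 448.8 kN.
Bearing (8 mm plate, F_u = 450 MPa): end bolts L_c = 40 − 18/2 = 31, R_n = min(1.2×31×8×450, 2.4×16×8×450) = 133.92 kN/bolt; interior L_c = 63 − 18 = 45, R_n = 138.24 kN/bolt. φR_n = 0.75 × (1×133.92 + 3×138.24) = 411.5 kN.
Tension yield (gross): A_g = 113×8 = 904 mm². φR_n = 0.90 × 350 × 904 = 284.8 kN.
Governing: min(448.8, 411.5, 284.8) = 284.8 kN → gross-section yield.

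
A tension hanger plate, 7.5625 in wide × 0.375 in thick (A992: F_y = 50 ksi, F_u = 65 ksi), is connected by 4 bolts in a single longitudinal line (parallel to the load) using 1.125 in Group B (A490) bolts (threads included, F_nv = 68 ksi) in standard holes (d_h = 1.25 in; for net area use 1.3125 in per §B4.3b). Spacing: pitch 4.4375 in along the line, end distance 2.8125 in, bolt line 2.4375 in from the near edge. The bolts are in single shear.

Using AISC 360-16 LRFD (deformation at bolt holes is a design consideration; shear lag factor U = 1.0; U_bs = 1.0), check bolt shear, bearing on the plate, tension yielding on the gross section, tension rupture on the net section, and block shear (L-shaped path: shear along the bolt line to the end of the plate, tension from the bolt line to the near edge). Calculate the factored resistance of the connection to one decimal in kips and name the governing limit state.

Bolt shear: A_b = π(1.125)²/4 = 0.99402 in². φR_n = 0.75 × 68 × 0.99402 × 4 × 1 = 202.8 kips.
Bearing (0.375 in plate, F_u = 65 ksi): end bolts L_c = 2.8125 − 1.25/2 = 2.1875, R_n = min(1.2×2.1875×0.375×65, 2.4×1.125×0.375×65) = 63.984 kips/bolt; interior L_c = 4.4375 − 1.25 = 3.1875, R_n = 65.813 kips/bolt. φR_n = 0.75 × (1×63.984 + 3×65.813) = 196.1 kips.
Tension yield (gross): A_g = 7.5625×0.375 = 2.8359 in². φR_n = 0.90 × 50 × 2.8359 = 127.6 kips.
Tension rupture (net): A_n = (7.5625 − 1×1.3125)×0.375 = 2.3438 in² (U = 1.0, A_e = A_n). φR_n = 0.75 × 65 × 2.3438 = 114.3 kips.
Block shear: shear path 1×[2.8125+3×4.4375] = 1×16.125 in, A_gv = 6.0469, A_nv = 1×(16.125 − 3.5×1.3125)×0.375 = 4.3242 in²; tension to near edge: (2.4375 − 0.5×1.3125)×0.375 = 0.66797 in². R_n = min(0.6×65×4.3242, 0.6×50×6.0469) + 1.0×65×0.66797 = min(168.64, 181.41) + 43.418 = 212.06 kips. φR_n = 0.75 × 212.06 = 159.0 kips.
Governing: min(202.8, 196.1, 127.6, 114.3, 159.0) = 114.3 kips → net-section rupture.

114.3 kips (net-section rupture governs)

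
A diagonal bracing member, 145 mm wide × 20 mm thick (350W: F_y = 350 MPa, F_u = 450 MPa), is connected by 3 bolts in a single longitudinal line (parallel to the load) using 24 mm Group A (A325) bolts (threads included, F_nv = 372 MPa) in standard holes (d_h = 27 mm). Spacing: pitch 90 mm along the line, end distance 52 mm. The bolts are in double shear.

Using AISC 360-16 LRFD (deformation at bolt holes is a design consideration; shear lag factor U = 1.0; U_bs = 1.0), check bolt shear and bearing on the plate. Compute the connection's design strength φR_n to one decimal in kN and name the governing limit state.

757.3 kN (bolt shear governs)

Bolt shear: A_b = π(24)²/4 = 452.39 mm². φR_n = 0.75 × 372 × 452.39 × 3 × 2 = 757.3 kN.
Bearing (20 mm plate, F_u = 450 MPa): end bolts L_c = 52 − 27/2 = 38.5, R_n = min(1.2×38.5×20×450, 2.4×24×20×450) = 415.8 kN/bolt; interior L_c = 90 − 27 = 63, R_n = 518.4 kN/bolt. φR_n = 0.75 × (1×415.8 + 2×518.4) = 1089.5 kN.
Governing: min(757.3, 1089.5) = 757.3 kN → bolt shear.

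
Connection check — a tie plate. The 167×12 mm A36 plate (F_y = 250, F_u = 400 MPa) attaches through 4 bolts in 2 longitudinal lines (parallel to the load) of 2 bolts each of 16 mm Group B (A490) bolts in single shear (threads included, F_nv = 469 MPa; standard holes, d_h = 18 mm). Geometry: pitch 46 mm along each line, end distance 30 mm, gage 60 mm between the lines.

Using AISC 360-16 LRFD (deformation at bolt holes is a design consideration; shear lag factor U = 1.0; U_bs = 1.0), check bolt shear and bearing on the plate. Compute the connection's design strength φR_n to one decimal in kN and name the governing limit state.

282.9 kN (bolt shear governs)

Bolt shear: A_b = π(16)²/4 = 201.06 mm². φR_n = 0.75 × 469 × 201.06 × 4 × 1 = 282.9 kN.
Bearing (12 mm plate, F_u = 400 MPa): end bolts L_c = 30 − 18/2 = 21, R_n = min(1.2×21×12×400, 2.4×16×12×400) = 120.96 kN/bolt; interior L_c = 46 − 18 = 28, R_n = 161.28 kN/bolt. φR_n = 0.75 × (2×120.96 + 2×161.28) = 423.4 kN.
Governing: min(282.9, 423.4) = 282.9 kN → bolt shear.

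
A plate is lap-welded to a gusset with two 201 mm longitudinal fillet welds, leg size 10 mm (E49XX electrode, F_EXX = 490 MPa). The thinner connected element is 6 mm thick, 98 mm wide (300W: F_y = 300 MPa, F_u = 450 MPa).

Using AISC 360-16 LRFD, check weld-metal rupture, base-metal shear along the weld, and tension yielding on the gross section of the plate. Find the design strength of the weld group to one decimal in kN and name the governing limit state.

158.8 kN (gross-section yield governs)

Weld metal: throat = 0.707×10 = 7.07 mm, L = 2×201 = 402 mm. φR_n = 0.75 × 0.6 × 490 × 7.07 × 402 = 626.7 kN.
Base metal shear (6 mm plate): yield φR_n = 1.0×0.6×300×6×402 = 434.2 kN; rupture φR_n = 0.75×0.6×450×6×402 = 488.4 kN; take 434.2 kN (yield).
Tension yield (gross): A_g = 98×6 = 588 mm². φR_n = 0.90 × 300 × 588 = 158.8 kN.
Governing: min(626.7, 434.2, 158.8) = 158.8 kN → gross-section yield.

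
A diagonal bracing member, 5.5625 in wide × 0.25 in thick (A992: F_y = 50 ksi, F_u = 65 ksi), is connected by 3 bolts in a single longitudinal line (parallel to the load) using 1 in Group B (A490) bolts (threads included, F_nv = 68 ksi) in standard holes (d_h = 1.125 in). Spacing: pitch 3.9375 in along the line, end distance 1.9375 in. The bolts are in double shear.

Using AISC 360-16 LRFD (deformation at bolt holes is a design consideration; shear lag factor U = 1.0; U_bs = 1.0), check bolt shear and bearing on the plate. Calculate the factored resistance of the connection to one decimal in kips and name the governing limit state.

78.6 kips (bearing governs)

Bolt shear: A_b = π(1)²/4 = 0.7854 in². φR_n = 0.75 × 68 × 0.7854 × 3 × 2 = 240.3 kips.
Bearing (0.25 in plate, F_u = 65 ksi): end bolts L_c = 1.9375 − 1.125/2 = 1.375, R_n = min(1.2×1.375×0.25×65, 2.4×1×0.25×65) = 26.813 kips/bolt; interior L_c = 3.9375 − 1.125 = 2.8125, R_n = 39 kips/bolt. φR_n = 0.75 × (1×26.813 + 2×39) = 78.6 kips.
Governing: min(240.3, 78.6) = 78.6 kips → bearing.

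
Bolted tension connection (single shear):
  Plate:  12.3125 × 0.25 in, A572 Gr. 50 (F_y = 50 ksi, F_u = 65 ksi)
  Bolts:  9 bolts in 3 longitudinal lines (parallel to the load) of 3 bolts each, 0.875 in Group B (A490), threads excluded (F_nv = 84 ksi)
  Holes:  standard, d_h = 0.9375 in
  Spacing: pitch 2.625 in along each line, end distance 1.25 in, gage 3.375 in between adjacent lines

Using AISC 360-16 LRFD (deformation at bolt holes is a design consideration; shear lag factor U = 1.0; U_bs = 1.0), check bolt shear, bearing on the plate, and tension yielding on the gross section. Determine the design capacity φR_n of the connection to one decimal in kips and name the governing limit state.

Bolt shear: A_b = π(0.875)²/4 = 0.60132 in². φR_n = 0.75 × 84 × 0.60132 × 9 × 1 = 340.9 kips.
Bearing (0.25 in plate, F_u = 65 ksi): end bolts L_c = 1.25 − 0.9375/2 = 0.78125, R_n = min(1.2×0.78125×0.25×65, 2.4×0.875×0.25×65) = 15.234 kips/bolt; interior L_c = 2.625 − 0.9375 = 1.6875, R_n = 32.906 kips/bolt. φR_n = 0.75 × (3×15.234 + 6×32.906) = 182.4 kips.
Tension yield (gross): A_g = 12.3125×0.25 = 3.0781 in². φR_n = 0.90 × 50 × 3.0781 = 138.5 kips.
Governing: min(340.9, 182.4, 138.5) = 138.5 kips → gross-section yield.

138.5 kips (gross-section yield governs)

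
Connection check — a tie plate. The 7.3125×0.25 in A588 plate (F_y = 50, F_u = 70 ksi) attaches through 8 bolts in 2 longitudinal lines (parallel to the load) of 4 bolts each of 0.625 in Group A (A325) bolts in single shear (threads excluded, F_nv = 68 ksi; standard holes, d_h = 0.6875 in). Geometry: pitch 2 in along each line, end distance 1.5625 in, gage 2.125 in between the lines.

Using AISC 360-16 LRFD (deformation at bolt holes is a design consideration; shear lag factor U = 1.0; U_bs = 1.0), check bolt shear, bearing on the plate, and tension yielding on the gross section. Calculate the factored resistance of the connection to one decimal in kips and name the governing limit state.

82.3 kips (gross-section yield governs)

Bolt shear: A_b = π(0.625)²/4 = 0.3068 in². φR_n = 0.75 × 68 × 0.3068 × 8 × 1 = 125.2 kips.
Bearing (0.25 in plate, F_u = 70 ksi): end bolts L_c = 1.5625 − 0.6875/2 = 1.21875, R_n = min(1.2×1.21875×0.25×70, 2.4×0.625×0.25×70) = 25.594 kips/bolt; interior L_c = 2 − 0.6875 = 1.3125, R_n = 26.25 kips/bolt. φR_n = 0.75 × (2×25.594 + 6×26.25) = 156.5 kips.
Tension yield (gross): A_g = 7.3125×0.25 = 1.8281 in². φR_n = 0.90 × 50 × 1.8281 = 82.3 kips.
Governing: min(125.2, 156.5, 82.3) = 82.3 kips → gross-section yield.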